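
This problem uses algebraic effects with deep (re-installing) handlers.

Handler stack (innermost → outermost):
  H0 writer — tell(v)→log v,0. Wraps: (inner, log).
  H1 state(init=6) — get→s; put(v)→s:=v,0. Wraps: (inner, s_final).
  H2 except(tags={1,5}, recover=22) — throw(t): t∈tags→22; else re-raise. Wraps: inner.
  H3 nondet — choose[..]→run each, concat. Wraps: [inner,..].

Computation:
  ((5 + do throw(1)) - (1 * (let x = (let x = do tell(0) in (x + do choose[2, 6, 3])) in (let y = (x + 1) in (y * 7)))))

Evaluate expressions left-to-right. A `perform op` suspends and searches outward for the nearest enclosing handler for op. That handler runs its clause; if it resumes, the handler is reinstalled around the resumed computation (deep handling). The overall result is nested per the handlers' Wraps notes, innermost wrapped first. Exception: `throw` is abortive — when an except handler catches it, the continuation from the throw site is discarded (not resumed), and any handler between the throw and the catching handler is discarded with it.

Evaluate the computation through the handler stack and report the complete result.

Working:
throw(1) @ H2 caught ⇒ 22
H3 returns [22]
= [22]

Answer: [22]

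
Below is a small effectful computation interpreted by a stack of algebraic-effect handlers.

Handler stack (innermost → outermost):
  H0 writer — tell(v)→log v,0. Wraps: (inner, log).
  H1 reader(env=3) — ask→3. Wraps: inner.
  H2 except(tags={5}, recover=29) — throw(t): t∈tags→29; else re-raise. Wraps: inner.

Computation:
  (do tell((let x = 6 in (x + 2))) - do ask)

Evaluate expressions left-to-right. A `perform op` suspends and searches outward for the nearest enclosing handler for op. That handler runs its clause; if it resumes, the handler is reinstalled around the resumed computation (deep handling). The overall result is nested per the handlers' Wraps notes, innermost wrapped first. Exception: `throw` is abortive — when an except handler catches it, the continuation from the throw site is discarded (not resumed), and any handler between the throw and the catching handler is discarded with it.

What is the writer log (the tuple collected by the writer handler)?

Answer: (8)

Working:
tell(8) @ H0 ⇒ log+=8
ask @ H1 ⇒ 3
H0 returns (-3, (8))
H1 returns (-3, (8))
H2 returns (-3, (8))
= (-3, (8))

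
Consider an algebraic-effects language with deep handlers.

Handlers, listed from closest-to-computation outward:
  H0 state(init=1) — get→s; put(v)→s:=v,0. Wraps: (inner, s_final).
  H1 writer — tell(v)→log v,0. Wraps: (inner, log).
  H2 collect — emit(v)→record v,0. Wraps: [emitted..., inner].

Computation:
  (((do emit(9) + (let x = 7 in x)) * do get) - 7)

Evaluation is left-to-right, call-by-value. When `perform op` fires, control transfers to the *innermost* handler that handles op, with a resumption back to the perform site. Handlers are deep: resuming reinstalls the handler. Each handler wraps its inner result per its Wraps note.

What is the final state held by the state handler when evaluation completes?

Working:
emit(9) @ H2 ⇒ out+=9
get @ H0 ⇒ 1
H0 returns (0, 1)
H1 returns ((0, 1), ())
H2 returns [9, ((0, 1), ())]
= [9, ((0, 1), ())]

Answer: 1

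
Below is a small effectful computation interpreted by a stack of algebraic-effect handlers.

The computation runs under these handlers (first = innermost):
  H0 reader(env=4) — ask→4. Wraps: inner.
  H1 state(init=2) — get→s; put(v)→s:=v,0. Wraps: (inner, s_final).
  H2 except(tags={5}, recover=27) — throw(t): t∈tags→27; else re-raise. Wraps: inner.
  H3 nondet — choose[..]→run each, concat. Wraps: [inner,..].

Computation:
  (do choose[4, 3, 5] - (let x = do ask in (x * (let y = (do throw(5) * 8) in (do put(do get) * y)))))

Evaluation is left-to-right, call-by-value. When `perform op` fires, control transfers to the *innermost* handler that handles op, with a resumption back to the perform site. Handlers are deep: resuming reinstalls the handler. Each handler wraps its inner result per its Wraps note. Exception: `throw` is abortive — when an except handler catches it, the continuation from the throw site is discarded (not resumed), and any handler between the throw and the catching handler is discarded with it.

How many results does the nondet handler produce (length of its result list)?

Answer: 3

Step-by-step:
choose[4, 3, 5] @ H3
  branch[0] choose=4:
    ask @ H0 ⇒ 4
    throw(5) @ H2 caught ⇒ 27
    H3 returns [27]
  branch[1] choose=3:
    ask @ H0 ⇒ 4
    throw(5) @ H2 caught ⇒ 27
    H3 returns [27]
  branch[2] choose=5:
    ask @ H0 ⇒ 4
    throw(5) @ H2 caught ⇒ 27
    H3 returns [27]
= [27, 27, 27]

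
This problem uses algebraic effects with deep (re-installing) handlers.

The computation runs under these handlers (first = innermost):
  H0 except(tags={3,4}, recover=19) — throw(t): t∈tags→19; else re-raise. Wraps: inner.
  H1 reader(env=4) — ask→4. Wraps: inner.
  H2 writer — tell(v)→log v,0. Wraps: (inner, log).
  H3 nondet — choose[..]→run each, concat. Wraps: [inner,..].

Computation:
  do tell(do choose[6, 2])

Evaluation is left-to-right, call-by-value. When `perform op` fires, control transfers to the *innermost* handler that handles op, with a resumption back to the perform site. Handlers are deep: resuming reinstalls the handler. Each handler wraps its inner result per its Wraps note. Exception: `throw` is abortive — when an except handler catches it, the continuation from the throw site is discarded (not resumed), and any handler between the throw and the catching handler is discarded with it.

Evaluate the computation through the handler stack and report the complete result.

Answer: [(0, (6)), (0, (2))]

Evaluation trace:
choose[6, 2] @ H3
  branch[0] choose=6:
    tell(6) @ H2 ⇒ log+=6
    H0 returns 0
    H1 returns 0
    H2 returns (0, (6))
    H3 returns [(0, (6))]
  branch[1] choose=2:
    tell(2) @ H2 ⇒ log+=2
    H0 returns 0
    H1 returns 0
    H2 returns (0, (2))
    H3 returns [(0, (2))]
= [(0, (6)), (0, (2))]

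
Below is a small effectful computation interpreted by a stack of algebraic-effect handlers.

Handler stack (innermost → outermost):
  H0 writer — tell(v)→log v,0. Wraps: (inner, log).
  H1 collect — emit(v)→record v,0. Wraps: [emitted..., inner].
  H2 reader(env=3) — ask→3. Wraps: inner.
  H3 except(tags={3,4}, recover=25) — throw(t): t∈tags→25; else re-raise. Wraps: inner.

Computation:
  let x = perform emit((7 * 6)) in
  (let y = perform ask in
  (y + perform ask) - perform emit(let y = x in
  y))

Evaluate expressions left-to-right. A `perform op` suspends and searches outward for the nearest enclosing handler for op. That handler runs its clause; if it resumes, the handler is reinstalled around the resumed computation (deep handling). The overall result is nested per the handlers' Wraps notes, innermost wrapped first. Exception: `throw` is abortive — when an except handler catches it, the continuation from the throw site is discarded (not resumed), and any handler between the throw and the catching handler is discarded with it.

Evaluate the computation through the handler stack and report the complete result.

Answer: [42, 0, (6, ())]

Working:
emit(42) @ H1 ⇒ out+=42
ask @ H2 ⇒ 3
ask @ H2 ⇒ 3
emit(0) @ H1 ⇒ out+=0
H0 returns (6, ())
H1 returns [42, 0, (6, ())]
H2 returns [42, 0, (6, ())]
H3 returns [42, 0, (6, ())]
= [42, 0, (6, ())]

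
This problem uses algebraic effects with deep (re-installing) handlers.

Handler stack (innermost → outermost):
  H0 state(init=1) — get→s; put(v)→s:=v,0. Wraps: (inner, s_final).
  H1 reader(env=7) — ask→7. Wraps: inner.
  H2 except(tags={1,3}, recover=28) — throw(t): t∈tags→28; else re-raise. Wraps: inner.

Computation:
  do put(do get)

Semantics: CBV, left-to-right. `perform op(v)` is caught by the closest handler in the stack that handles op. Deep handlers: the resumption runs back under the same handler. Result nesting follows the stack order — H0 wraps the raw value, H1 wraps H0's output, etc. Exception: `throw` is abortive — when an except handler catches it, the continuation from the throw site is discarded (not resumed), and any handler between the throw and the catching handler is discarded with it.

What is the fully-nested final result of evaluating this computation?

Answer: (0, 1)

Step-by-step:
get @ H0 ⇒ 1
put(1) @ H0 ⇒ s:=1
H0 returns (0, 1)
H1 returns (0, 1)
H2 returns (0, 1)
= (0, 1)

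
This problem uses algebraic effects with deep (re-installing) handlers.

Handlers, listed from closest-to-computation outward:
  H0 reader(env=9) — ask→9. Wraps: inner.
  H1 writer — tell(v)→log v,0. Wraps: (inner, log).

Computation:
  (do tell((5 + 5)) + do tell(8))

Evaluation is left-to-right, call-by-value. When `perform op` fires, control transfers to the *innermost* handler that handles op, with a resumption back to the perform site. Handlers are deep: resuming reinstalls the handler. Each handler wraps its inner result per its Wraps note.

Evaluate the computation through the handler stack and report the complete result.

Evaluation trace:
tell(10) @ H1 ⇒ log+=10
tell(8) @ H1 ⇒ log+=8
H0 returns 0
H1 returns (0, (10, 8))
= (0, (10, 8))

Answer: (0, (10, 8))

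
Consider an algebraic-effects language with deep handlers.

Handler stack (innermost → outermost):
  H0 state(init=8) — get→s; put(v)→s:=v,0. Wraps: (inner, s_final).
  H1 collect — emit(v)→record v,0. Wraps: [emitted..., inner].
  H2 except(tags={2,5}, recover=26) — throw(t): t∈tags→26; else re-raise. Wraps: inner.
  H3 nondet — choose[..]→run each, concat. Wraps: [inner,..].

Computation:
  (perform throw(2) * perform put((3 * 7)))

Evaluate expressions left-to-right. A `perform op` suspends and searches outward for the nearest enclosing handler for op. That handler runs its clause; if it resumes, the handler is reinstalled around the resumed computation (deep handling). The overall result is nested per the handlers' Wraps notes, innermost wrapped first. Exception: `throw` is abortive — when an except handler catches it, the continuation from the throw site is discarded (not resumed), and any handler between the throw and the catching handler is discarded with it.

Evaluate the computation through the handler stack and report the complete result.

Answer: [26]

Step-by-step:
throw(2) @ H2 caught ⇒ 26
H3 returns [26]
= [26]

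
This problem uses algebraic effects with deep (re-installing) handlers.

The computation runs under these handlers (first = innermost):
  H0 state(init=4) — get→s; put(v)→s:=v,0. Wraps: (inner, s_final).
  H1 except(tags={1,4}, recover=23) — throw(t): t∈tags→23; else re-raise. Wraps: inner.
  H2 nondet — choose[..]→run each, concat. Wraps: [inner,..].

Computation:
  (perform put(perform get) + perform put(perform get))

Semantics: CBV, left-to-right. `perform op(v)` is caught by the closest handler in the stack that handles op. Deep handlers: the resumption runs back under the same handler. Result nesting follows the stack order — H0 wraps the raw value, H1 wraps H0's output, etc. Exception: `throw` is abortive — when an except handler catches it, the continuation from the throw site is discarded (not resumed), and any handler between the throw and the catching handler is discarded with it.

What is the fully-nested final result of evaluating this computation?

Evaluation trace:
get @ H0 ⇒ 4
put(4) @ H0 ⇒ s:=4
get @ H0 ⇒ 4
put(4) @ H0 ⇒ s:=4
H0 returns (0, 4)
H1 returns (0, 4)
H2 returns [(0, 4)]
= [(0, 4)]

Answer: [(0, 4)]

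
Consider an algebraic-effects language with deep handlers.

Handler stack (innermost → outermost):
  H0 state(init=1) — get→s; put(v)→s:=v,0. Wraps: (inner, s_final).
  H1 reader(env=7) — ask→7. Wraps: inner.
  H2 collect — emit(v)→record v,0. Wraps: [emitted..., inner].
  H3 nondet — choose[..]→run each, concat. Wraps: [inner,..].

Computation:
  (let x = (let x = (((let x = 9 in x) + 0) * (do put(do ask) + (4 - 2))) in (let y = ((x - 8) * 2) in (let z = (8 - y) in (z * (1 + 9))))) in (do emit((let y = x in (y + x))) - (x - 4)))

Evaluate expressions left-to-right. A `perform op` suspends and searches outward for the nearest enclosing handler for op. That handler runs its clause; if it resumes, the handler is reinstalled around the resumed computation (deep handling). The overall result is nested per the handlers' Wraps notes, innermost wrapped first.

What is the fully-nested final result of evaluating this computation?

Answer: [[-240, (124, 7)]]

Step-by-step:
ask @ H1 ⇒ 7
put(7) @ H0 ⇒ s:=7
emit(-240) @ H2 ⇒ out+=-240
H0 returns (124, 7)
H1 returns (124, 7)
H2 returns [-240, (124, 7)]
H3 returns [[-240, (124, 7)]]
= [[-240, (124, 7)]]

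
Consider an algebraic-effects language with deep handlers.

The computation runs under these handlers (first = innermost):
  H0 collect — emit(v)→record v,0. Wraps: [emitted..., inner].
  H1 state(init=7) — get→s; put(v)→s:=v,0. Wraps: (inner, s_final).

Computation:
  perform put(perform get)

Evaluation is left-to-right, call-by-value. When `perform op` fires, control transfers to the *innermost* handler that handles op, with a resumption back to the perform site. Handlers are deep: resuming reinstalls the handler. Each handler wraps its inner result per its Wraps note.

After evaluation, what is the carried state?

Evaluation trace:
get @ H1 ⇒ 7
put(7) @ H1 ⇒ s:=7
H0 returns [0]
H1 returns ([0], 7)
= ([0], 7)

Answer: 7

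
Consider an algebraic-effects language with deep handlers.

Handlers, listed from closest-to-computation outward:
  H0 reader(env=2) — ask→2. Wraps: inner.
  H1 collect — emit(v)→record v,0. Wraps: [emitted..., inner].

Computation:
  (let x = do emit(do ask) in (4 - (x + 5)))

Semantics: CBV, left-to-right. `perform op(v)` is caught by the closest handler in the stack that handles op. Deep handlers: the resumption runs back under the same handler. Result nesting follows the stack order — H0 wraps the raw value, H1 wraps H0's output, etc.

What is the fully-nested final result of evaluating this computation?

Answer: [2, -1]

Step-by-step:
ask @ H0 ⇒ 2
emit(2) @ H1 ⇒ out+=2
H0 returns -1
H1 returns [2, -1]
= [2, -1]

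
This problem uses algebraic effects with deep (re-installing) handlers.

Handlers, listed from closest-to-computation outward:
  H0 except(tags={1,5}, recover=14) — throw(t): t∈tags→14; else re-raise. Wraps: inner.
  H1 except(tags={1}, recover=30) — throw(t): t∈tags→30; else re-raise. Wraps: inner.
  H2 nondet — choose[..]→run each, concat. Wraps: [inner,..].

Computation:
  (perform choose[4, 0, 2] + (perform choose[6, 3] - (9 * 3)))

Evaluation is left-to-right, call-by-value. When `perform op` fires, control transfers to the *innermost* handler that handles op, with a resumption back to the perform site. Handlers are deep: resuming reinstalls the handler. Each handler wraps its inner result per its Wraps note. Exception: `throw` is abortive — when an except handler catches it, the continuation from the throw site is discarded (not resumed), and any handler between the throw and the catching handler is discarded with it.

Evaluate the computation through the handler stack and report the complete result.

Answer: [-17, -20, -21, -24, -19, -22]

Working:
choose[4, 0, 2] @ H2
  branch[0] choose=4:
    choose[6, 3] @ H2
      branch[0] choose=6:
        H0 returns -17
        H1 returns -17
        H2 returns [-17]
      branch[1] choose=3:
        H0 returns -20
        H1 returns -20
        H2 returns [-20]
  branch[1] choose=0:
    choose[6, 3] @ H2
      branch[0] choose=6:
        H0 returns -21
        H1 returns -21
        H2 returns [-21]
      branch[1] choose=3:
        H0 returns -24
        H1 returns -24
        H2 returns [-24]
  branch[2] choose=2:
    choose[6, 3] @ H2
      branch[0] choose=6:
        H0 returns -19
        H1 returns -19
        H2 returns [-19]
      branch[1] choose=3:
        H0 returns -22
        H1 returns -22
        H2 returns [-22]
= [-17, -20, -21, -24, -19, -22]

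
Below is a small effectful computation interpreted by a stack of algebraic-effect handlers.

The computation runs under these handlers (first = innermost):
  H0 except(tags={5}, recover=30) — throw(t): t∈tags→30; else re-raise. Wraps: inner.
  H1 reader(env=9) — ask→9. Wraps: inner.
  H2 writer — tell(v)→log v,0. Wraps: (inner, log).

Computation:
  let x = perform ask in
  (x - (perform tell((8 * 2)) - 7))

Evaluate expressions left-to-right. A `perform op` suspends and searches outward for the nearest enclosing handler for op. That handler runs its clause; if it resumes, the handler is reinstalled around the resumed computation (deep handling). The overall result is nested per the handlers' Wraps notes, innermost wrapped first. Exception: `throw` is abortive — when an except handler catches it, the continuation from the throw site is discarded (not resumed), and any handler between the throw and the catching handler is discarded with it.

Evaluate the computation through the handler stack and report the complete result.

Answer: (16, (16))

Step-by-step:
ask @ H1 ⇒ 9
tell(16) @ H2 ⇒ log+=16
H0 returns 16
H1 returns 16
H2 returns (16, (16))
= (16, (16))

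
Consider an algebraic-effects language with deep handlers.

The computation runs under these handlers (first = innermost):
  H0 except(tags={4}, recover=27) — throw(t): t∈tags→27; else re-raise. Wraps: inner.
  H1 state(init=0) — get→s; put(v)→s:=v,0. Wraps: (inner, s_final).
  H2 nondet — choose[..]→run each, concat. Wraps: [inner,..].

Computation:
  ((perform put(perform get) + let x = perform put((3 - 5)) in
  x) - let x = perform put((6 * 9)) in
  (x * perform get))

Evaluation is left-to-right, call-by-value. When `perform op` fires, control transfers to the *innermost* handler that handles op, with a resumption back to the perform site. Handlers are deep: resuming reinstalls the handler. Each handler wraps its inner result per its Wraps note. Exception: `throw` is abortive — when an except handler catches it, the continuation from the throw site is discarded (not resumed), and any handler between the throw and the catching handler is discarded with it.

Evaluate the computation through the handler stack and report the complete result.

Step-by-step:
get @ H1 ⇒ 0
put(0) @ H1 ⇒ s:=0
put(-2) @ H1 ⇒ s:=-2
put(54) @ H1 ⇒ s:=54
get @ H1 ⇒ 54
H0 returns 0
H1 returns (0, 54)
H2 returns [(0, 54)]
= [(0, 54)]

Answer: [(0, 54)]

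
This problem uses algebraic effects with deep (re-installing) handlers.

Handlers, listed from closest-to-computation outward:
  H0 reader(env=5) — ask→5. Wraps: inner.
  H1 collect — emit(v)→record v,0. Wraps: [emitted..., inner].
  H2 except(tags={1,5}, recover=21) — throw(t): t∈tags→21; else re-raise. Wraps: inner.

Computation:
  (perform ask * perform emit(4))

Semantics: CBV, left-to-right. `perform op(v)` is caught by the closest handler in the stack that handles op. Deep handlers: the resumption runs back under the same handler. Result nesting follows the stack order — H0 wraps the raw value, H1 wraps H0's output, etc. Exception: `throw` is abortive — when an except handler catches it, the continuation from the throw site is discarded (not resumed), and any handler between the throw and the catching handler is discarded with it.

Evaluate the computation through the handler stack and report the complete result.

Answer: [4, 0]

Working:
ask @ H0 ⇒ 5
emit(4) @ H1 ⇒ out+=4
H0 returns 0
H1 returns [4, 0]
H2 returns [4, 0]
= [4, 0]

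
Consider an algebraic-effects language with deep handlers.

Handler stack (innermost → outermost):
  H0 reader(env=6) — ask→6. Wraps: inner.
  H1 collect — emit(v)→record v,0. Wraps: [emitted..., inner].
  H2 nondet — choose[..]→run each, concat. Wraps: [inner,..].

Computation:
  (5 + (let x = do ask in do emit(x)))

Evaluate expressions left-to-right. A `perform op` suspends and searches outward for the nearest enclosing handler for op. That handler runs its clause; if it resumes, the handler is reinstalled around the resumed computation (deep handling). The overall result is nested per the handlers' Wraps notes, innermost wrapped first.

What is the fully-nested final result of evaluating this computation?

Working:
ask @ H0 ⇒ 6
emit(6) @ H1 ⇒ out+=6
H0 returns 5
H1 returns [6, 5]
H2 returns [[6, 5]]
= [[6, 5]]

Answer: [[6, 5]]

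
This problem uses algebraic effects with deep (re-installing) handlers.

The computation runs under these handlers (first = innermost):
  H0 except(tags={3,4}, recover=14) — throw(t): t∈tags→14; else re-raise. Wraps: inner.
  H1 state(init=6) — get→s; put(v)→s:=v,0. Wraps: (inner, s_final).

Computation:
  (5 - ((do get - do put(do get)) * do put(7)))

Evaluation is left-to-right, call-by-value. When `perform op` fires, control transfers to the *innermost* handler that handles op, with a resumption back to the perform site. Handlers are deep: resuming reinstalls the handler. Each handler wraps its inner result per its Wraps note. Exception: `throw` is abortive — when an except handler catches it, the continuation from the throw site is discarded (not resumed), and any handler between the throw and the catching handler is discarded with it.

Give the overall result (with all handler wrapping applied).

Answer: (5, 7)

Working:
get @ H1 ⇒ 6
get @ H1 ⇒ 6
put(6) @ H1 ⇒ s:=6
put(7) @ H1 ⇒ s:=7
H0 returns 5
H1 returns (5, 7)
= (5, 7)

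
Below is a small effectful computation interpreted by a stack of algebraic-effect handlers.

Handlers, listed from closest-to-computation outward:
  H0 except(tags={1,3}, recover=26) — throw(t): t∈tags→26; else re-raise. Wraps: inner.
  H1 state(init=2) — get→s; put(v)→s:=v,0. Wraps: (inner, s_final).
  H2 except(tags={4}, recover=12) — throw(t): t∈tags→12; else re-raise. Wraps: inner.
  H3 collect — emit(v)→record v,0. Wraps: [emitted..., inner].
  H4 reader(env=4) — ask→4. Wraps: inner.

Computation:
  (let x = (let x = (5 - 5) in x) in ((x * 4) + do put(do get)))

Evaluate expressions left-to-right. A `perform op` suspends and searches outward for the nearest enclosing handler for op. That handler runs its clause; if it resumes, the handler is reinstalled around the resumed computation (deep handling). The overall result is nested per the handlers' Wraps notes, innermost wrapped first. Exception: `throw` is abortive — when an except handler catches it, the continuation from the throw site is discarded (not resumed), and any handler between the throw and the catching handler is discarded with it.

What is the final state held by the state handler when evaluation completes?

Answer: 2

Step-by-step:
get @ H1 ⇒ 2
put(2) @ H1 ⇒ s:=2
H0 returns 0
H1 returns (0, 2)
H2 returns (0, 2)
H3 returns [(0, 2)]
H4 returns [(0, 2)]
= [(0, 2)]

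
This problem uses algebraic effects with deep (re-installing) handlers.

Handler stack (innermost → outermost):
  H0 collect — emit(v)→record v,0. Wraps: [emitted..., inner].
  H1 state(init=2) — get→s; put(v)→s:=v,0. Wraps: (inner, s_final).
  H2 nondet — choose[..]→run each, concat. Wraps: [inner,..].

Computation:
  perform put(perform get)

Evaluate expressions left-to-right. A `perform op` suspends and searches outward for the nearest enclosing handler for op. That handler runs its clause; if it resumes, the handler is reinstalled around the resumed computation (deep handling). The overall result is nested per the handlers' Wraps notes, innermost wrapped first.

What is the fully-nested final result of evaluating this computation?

Evaluation trace:
get @ H1 ⇒ 2
put(2) @ H1 ⇒ s:=2
H0 returns [0]
H1 returns ([0], 2)
H2 returns [([0], 2)]
= [([0], 2)]

Answer: [([0], 2)]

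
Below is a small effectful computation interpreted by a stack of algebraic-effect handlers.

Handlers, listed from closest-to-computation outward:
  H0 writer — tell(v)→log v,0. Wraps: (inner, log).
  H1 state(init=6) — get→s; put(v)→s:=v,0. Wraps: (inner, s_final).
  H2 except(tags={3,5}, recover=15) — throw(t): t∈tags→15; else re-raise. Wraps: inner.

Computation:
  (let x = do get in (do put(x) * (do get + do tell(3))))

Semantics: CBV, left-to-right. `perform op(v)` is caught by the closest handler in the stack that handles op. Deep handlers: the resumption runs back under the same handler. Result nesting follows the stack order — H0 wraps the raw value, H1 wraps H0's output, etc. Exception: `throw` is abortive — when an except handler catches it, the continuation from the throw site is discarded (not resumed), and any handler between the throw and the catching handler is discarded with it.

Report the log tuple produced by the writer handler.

Answer: (3)

Step-by-step:
get @ H1 ⇒ 6
put(6) @ H1 ⇒ s:=6
get @ H1 ⇒ 6
tell(3) @ H0 ⇒ log+=3
H0 returns (0, (3))
H1 returns ((0, (3)), 6)
H2 returns ((0, (3)), 6)
= ((0, (3)), 6)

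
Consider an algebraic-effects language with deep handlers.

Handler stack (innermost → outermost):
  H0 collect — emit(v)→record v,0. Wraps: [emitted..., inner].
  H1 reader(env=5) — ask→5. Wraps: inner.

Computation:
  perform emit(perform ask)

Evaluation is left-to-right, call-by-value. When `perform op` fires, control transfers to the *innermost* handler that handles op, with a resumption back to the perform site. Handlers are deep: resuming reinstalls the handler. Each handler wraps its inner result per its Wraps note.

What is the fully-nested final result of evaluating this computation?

Answer: [5, 0]

Step-by-step:
ask @ H1 ⇒ 5
emit(5) @ H0 ⇒ out+=5
H0 returns [5, 0]
H1 returns [5, 0]
= [5, 0]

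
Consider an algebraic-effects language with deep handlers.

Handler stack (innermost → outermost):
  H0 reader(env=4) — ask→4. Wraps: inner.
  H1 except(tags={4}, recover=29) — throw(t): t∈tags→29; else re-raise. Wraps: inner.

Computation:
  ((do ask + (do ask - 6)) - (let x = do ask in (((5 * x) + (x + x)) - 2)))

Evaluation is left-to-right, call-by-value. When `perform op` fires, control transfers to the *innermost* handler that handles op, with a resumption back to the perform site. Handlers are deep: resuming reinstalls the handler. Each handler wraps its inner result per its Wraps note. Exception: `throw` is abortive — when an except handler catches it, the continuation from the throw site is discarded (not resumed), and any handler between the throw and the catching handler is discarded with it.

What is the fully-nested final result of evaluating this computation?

Working:
ask @ H0 ⇒ 4
ask @ H0 ⇒ 4
ask @ H0 ⇒ 4
H0 returns -24
H1 returns -24
= -24

Answer: -24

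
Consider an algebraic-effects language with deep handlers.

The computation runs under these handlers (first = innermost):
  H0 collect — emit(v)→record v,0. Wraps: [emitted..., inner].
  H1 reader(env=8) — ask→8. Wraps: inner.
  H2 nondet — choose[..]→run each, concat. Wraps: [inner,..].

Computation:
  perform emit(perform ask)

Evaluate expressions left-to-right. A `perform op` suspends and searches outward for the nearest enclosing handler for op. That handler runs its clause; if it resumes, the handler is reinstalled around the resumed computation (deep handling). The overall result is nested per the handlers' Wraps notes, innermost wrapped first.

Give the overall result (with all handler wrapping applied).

Answer: [[8, 0]]

Evaluation trace:
ask @ H1 ⇒ 8
emit(8) @ H0 ⇒ out+=8
H0 returns [8, 0]
H1 returns [8, 0]
H2 returns [[8, 0]]
= [[8, 0]]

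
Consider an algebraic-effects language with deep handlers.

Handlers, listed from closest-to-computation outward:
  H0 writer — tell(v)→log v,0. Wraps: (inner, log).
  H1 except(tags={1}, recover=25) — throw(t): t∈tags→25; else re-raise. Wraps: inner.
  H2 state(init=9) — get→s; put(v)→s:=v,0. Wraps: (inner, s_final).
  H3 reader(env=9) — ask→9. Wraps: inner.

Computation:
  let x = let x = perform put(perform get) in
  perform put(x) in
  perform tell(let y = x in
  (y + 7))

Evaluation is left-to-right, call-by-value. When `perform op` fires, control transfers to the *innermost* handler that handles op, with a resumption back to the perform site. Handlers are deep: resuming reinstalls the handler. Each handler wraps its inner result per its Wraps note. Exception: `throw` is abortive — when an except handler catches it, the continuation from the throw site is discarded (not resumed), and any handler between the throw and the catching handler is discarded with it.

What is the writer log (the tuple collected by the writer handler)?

Step-by-step:
get @ H2 ⇒ 9
put(9) @ H2 ⇒ s:=9
put(0) @ H2 ⇒ s:=0
tell(7) @ H0 ⇒ log+=7
H0 returns (0, (7))
H1 returns (0, (7))
H2 returns ((0, (7)), 0)
H3 returns ((0, (7)), 0)
= ((0, (7)), 0)

Answer: (7)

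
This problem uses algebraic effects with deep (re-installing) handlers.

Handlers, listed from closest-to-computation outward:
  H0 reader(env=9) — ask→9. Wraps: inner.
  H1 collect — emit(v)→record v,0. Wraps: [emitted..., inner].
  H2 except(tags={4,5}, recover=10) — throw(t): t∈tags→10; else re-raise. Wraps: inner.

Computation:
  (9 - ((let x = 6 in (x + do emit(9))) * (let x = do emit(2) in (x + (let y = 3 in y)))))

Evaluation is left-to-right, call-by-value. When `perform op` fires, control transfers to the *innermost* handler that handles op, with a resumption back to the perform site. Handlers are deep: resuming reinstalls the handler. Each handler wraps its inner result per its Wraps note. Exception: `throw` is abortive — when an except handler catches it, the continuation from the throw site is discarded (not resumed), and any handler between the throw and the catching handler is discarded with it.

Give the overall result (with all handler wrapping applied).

Evaluation trace:
emit(9) @ H1 ⇒ out+=9
emit(2) @ H1 ⇒ out+=2
H0 returns -9
H1 returns [9, 2, -9]
H2 returns [9, 2, -9]
= [9, 2, -9]

Answer: [9, 2, -9]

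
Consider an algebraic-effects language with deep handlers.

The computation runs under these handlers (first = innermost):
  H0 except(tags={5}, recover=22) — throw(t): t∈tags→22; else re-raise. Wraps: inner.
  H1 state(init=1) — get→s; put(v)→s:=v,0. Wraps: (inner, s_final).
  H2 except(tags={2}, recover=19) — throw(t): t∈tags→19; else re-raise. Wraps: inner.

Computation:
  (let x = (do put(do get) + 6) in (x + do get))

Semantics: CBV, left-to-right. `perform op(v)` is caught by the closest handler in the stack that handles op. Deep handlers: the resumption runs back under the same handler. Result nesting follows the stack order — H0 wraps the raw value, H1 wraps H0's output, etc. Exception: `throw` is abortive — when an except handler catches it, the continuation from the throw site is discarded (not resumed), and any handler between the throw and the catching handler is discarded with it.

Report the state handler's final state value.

Answer: 1

Evaluation trace:
get @ H1 ⇒ 1
put(1) @ H1 ⇒ s:=1
get @ H1 ⇒ 1
H0 returns 7
H1 returns (7, 1)
H2 returns (7, 1)
= (7, 1)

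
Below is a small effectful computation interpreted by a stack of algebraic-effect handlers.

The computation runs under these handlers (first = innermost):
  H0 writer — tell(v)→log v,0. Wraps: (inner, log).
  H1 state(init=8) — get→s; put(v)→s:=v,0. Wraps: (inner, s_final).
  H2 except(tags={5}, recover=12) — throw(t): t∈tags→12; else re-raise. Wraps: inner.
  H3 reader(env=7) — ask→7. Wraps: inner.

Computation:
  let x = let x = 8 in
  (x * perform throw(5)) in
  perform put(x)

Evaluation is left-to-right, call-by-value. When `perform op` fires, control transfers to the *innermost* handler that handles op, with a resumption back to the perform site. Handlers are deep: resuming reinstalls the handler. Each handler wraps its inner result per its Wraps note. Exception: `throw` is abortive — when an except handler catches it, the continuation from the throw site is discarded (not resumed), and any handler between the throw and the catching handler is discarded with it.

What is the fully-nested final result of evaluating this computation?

Answer: 12

Working:
throw(5) @ H2 caught ⇒ 12
H3 returns 12
= 12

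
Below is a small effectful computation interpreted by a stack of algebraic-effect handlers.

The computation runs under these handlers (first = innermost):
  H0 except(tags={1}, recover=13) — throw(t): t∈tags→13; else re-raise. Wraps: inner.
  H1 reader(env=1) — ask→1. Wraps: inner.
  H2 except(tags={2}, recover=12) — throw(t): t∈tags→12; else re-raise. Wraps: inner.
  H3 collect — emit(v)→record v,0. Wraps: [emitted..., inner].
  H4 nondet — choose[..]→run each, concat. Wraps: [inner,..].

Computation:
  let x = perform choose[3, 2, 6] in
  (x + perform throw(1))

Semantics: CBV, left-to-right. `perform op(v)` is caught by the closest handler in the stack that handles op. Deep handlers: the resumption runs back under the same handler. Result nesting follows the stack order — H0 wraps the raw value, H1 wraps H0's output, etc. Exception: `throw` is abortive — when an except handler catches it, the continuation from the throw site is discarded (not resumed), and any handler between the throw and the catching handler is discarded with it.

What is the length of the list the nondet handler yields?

Answer: 3

Step-by-step:
choose[3, 2, 6] @ H4
  branch[0] choose=3:
    throw(1) @ H0 caught ⇒ 13
    H1 returns 13
    H2 returns 13
    H3 returns [13]
    H4 returns [[13]]
  branch[1] choose=2:
    throw(1) @ H0 caught ⇒ 13
    H1 returns 13
    H2 returns 13
    H3 returns [13]
    H4 returns [[13]]
  branch[2] choose=6:
    throw(1) @ H0 caught ⇒ 13
    H1 returns 13
    H2 returns 13
    H3 returns [13]
    H4 returns [[13]]
= [[13], [13], [13]]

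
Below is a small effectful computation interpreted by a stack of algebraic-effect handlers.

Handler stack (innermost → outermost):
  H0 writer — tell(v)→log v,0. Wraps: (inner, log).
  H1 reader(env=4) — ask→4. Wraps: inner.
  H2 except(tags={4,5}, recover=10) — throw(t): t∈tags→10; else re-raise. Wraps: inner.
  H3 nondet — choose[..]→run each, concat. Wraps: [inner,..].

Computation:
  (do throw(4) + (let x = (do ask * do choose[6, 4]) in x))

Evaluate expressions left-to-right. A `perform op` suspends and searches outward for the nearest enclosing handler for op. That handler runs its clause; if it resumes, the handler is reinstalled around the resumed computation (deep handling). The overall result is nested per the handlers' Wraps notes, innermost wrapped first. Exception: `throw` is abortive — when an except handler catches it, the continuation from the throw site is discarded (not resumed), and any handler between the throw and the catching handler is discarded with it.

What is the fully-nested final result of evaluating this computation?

Step-by-step:
throw(4) @ H2 caught ⇒ 10
H3 returns [10]
= [10]

Answer: [10]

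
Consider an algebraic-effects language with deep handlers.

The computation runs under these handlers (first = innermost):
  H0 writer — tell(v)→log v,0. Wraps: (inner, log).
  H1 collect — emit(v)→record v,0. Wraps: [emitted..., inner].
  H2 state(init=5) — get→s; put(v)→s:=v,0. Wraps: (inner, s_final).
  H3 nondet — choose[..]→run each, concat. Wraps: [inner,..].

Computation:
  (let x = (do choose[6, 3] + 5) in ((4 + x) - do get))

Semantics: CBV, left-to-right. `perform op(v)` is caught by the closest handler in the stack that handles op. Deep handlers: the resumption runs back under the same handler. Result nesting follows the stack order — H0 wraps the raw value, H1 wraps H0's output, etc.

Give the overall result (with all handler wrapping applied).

Step-by-step:
choose[6, 3] @ H3
  branch[0] choose=6:
    get @ H2 ⇒ 5
    H0 returns (10, ())
    H1 returns [(10, ())]
    H2 returns ([(10, ())], 5)
    H3 returns [([(10, ())], 5)]
  branch[1] choose=3:
    get @ H2 ⇒ 5
    H0 returns (7, ())
    H1 returns [(7, ())]
    H2 returns ([(7, ())], 5)
    H3 returns [([(7, ())], 5)]
= [([(10, ())], 5), ([(7, ())], 5)]

Answer: [([(10, ())], 5), ([(7, ())], 5)]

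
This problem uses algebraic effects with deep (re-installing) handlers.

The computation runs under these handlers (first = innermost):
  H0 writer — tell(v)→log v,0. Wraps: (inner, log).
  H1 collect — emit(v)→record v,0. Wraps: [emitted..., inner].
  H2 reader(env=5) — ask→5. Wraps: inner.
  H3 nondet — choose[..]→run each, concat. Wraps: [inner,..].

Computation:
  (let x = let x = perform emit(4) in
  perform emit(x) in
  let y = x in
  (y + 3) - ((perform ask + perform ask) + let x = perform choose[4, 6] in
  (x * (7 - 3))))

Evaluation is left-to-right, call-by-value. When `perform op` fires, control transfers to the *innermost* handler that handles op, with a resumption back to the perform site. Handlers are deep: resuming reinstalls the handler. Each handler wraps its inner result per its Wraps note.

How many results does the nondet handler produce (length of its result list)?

Answer: 2

Step-by-step:
emit(4) @ H1 ⇒ out+=4
emit(0) @ H1 ⇒ out+=0
ask @ H2 ⇒ 5
ask @ H2 ⇒ 5
choose[4, 6] @ H3
  branch[0] choose=4:
    H0 returns (-23, ())
    H1 returns [4, 0, (-23, ())]
    H2 returns [4, 0, (-23, ())]
    H3 returns [[4, 0, (-23, ())]]
  branch[1] choose=6:
    H0 returns (-31, ())
    H1 returns [4, 0, (-31, ())]
    H2 returns [4, 0, (-31, ())]
    H3 returns [[4, 0, (-31, ())]]
= [[4, 0, (-23, ())], [4, 0, (-31, ())]]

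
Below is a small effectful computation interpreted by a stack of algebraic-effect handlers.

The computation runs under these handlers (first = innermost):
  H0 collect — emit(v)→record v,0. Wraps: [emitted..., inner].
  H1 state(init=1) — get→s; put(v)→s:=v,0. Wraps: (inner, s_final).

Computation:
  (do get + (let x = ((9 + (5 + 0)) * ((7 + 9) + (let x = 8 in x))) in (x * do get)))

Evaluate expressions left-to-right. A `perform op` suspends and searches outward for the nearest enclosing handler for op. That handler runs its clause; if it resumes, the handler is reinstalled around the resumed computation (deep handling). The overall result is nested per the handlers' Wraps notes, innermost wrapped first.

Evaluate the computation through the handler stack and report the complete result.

Answer: ([337], 1)

Evaluation trace:
get @ H1 ⇒ 1
get @ H1 ⇒ 1
H0 returns [337]
H1 returns ([337], 1)
= ([337], 1)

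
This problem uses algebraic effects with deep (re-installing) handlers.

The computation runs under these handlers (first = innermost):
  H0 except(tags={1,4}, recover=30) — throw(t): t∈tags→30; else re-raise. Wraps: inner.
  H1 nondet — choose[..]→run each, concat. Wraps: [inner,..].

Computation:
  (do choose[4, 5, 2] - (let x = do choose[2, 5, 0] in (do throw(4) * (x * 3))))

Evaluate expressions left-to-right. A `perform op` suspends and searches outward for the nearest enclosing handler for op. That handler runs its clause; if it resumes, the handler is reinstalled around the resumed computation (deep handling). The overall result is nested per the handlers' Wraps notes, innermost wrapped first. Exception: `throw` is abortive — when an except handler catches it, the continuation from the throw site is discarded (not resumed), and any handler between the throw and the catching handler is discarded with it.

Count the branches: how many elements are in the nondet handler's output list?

Working:
choose[4, 5, 2] @ H1
  branch[0] choose=4:
    choose[2, 5, 0] @ H1
      branch[0] choose=2:
        throw(4) @ H0 caught ⇒ 30
        H1 returns [30]
      branch[1] choose=5:
        throw(4) @ H0 caught ⇒ 30
        H1 returns [30]
      branch[2] choose=0:
        throw(4) @ H0 caught ⇒ 30
        H1 returns [30]
  branch[1] choose=5:
    choose[2, 5, 0] @ H1
      branch[0] choose=2:
        throw(4) @ H0 caught ⇒ 30
        H1 returns [30]
      branch[1] choose=5:
        throw(4) @ H0 caught ⇒ 30
        H1 returns [30]
      branch[2] choose=0:
        throw(4) @ H0 caught ⇒ 30
        H1 returns [30]
  branch[2] choose=2:
    choose[2, 5, 0] @ H1
      branch[0] choose=2:
        throw(4) @ H0 caught ⇒ 30
        H1 returns [30]
      branch[1] choose=5:
        throw(4) @ H0 caught ⇒ 30
        H1 returns [30]
      branch[2] choose=0:
        throw(4) @ H0 caught ⇒ 30
        H1 returns [30]
= [30, 30, 30, 30, 30, 30, 30, 30, 30]

Answer: 9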